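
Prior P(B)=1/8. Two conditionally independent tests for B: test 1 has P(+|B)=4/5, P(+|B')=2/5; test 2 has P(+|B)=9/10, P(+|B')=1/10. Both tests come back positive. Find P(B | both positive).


After test 1: P(+) = 4/5*1/8 + 2/5*7/8 = 9/20
P(B|+) = (1/10)/(9/20) = 2/9
After test 2 (use post1 as new prior): P(+) = 9/10*2/9 + 1/10*7/9 = 5/18
P(B|+,+) = (1/5)/(5/18) = 18/25

18/25


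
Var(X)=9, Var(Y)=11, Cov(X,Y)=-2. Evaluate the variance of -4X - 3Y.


Var(-4X - 3Y) = (-4)^2*Var(X) + (-3)^2*Var(Y) + 2*(-4)*(-3)*Cov(X,Y)
= 16*9 + 9*11 + 24*(-2)
= 144 + 99 - 48 = 195

195


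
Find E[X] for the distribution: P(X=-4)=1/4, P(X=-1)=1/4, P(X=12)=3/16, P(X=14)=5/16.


E[X] = sum(x * P(x))
= -4*1/4 - 1*1/4 + 12*3/16 + 14*5/16
= 43/8

43/8


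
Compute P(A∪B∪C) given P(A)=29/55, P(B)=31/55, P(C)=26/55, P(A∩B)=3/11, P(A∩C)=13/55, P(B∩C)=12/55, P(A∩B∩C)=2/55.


P(A∪B∪C) = P(A)+P(B)+P(C) - P(AB)-P(AC)-P(BC) + P(ABC)
= 29/55+31/55+26/55 - 3/11-13/55-12/55 + 2/55
= 48/55

48/55


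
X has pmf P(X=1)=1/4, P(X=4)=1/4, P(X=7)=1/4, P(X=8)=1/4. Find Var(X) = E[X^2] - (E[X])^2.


E[X] = 5, E[X^2] = 65/2
Var(X) = E[X^2] - (E[X])^2 = 65/2 - (5)^2 = 15/2

15/2


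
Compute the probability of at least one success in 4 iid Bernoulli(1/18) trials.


P(at least one) = 1 - P(none)
P(none) = (1 - 1/18)^4 = (17/18)^4 = 83521/104976
P(at least one) = 1 - 83521/104976 = 21455/104976

21455/104976


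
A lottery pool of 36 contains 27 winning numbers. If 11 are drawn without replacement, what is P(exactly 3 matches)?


P(X=3) = C(27,3)*C(9,8) / C(36,11)
= 2925*9 / 600805296
= 26325/600805296 = 75/1711696

75/1711696


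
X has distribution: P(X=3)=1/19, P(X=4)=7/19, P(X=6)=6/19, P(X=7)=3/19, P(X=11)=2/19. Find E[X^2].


E[X^2] = sum(g(x)*P(x))
= 9*1/19 + 16*7/19 + 36*6/19 + 49*3/19 + 121*2/19
= 726/19

726/19


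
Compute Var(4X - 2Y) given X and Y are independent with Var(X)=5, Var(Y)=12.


Independence => Cov(X,Y)=0
Var(4X - 2Y) = 4^2*Var(X) + (-2)^2*Var(Y)
= 16*5 + 4*12 = 128

128


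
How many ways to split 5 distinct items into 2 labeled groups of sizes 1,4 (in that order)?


5! = 120
Denominator: 1!=1 * 4!=24
Coefficient = 120 / 24 = 5

5


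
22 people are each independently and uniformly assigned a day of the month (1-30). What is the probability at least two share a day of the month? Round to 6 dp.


P(all different) = prod((30-i)/30 for i=0..21) = 0.000021
P(at least one match) = 1 - 0.000021 = 0.999979

0.999979


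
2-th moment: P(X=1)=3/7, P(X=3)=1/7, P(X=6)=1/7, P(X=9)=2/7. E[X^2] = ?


E[X^2] = sum(x^2 * P(x))
= 1*3/7 + 9*1/7 + 36*1/7 + 81*2/7
= 30

30


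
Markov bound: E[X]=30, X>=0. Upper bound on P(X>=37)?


Markov: P(X >= a) <= E[X]/a
P(X >= 37) <= 30/37

30/37


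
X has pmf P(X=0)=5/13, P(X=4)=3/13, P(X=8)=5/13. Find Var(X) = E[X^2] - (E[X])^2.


E[X] = 4, E[X^2] = 368/13
Var(X) = E[X^2] - (E[X])^2 = 368/13 - (4)^2 = 160/13

160/13


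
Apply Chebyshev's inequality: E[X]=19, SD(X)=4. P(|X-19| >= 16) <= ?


k = 16/4 = 4
Chebyshev: P(|X-mu| >= k*sigma) <= 1/k^2 = 1/4^2 = 1/16

1/16


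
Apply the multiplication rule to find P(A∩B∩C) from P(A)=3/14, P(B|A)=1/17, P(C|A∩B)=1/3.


P(A∩B∩C) = P(A) * P(B|A) * P(C|A∩B)
= 3/14 * 1/17 * 1/3
= 3/238 * 1/3 = 1/238

1/238


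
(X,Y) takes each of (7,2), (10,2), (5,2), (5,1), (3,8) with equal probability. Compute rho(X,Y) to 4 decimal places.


Cov(X,Y) = -3.4000, Var(X) = 5.6000, Var(Y) = 6.4000
rho = Cov/(sqrt(VarX)*sqrt(VarY)) = -0.5679

-0.5679


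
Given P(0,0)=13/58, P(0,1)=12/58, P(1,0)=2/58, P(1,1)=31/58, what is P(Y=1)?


P(Y=1) = P(0,1)+P(1,1) = 12/58 + 31/58 = 43/58

43/58


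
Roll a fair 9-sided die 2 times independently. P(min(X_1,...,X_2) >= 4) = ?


P(min >= 4) = P(all X_i >= 4) = (P(X_1 >= 4))^2
= (6/9)^2 = (2/3)^2 = 4/9

4/9


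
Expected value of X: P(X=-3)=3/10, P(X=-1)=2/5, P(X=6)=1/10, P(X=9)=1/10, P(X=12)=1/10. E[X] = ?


E[X] = sum(x * P(x))
= -3*3/10 - 1*2/5 + 6*1/10 + 9*1/10 + 12*1/10
= 7/5

7/5


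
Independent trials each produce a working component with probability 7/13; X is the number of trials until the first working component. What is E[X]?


For geometric (trials until first success), E[X] = 1/p = 1/(7/13) = 13/7

13/7


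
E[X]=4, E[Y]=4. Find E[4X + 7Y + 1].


E[4X + 7Y + 1] = 4*E[X] + 7*E[Y] + 1
= (4)*(4) + (7)*(4) + (1)
= 16 + 28 + 1 = 45

45


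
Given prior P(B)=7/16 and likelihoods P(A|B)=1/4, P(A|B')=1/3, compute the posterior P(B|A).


P(A) = P(A|B)P(B) + P(A|B')P(B') = 1/4*7/16 + 1/3*9/16 = 19/64
P(B|A) = P(A|B)P(B)/P(A) = (7/64)/(19/64) = 7/19

7/19


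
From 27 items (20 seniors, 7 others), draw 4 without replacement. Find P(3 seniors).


P(X=3) = C(20,3)*C(7,1) / C(27,4)
= 1140*7 / 17550
= 7980/17550 = 266/585

266/585


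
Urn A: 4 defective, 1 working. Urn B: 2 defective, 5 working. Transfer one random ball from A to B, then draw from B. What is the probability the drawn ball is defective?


P(transfer defective) = 4/5; P(transfer working) = 1/5
If defective transferred: Urn II has 3 defective of 8, so P(defective|defective moved) = 3/8
If working transferred: Urn II has 2 defective of 8, so P(defective|working moved) = 1/4
By total probability: P(defective) = 4/5*3/8 + 1/5*1/4 = 7/20

7/20


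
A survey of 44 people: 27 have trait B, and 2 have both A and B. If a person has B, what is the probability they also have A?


P(A|B) = P(A∩B)/P(B) = (2/44)/(27/44) = 2/27

2/27


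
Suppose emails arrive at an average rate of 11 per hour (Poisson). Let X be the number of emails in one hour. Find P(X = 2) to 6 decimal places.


P(X=2) = e^(-11) * 11^2 / 2!
≈ 0.00001670170079 * 121 / 2
≈ 0.001010

0.001010


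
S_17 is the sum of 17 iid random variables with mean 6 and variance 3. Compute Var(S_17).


By independence, Var(S_n) = n*Var(X_1) = 17*3 = 51

51


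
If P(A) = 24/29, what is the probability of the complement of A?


P(A') = 1 - P(A) = 1 - 24/29 = 5/29

5/29


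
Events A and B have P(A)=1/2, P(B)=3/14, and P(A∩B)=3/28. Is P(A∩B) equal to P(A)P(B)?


P(A)*P(B) = 1/2*3/14 = 3/28
P(A∩B) = 3/28, which equals P(A)P(B), so independent

Yes, A and B are independent


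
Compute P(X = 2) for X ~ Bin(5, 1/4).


P(X=2) = C(5,2) * p^2 * (1-p)^3
= 10 * 1/16 * 27/64
= 135/512

135/512


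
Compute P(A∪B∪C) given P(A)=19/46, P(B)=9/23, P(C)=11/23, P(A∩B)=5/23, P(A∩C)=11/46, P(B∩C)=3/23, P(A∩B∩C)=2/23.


P(A∪B∪C) = P(A)+P(B)+P(C) - P(AB)-P(AC)-P(BC) + P(ABC)
= 19/46+9/23+11/23 - 5/23-11/46-3/23 + 2/23
= 18/23

18/23


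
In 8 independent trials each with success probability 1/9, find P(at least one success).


P(at least one) = 1 - P(none)
P(none) = (1 - 1/9)^8 = (8/9)^8 = 16777216/43046721
P(at least one) = 1 - 16777216/43046721 = 26269505/43046721

26269505/43046721


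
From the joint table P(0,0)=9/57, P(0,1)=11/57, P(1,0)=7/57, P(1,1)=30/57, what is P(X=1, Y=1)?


Read from table: P(X=1, Y=1) = 30/57 = 10/19

10/19


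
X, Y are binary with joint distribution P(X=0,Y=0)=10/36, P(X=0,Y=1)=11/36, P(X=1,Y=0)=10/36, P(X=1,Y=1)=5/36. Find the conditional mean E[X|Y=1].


P(Y=1) = 16/36
E[X|Y=1] = (0*11 + 1*5)/16 = 5/16

5/16


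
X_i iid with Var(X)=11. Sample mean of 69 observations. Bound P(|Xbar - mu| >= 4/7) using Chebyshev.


Var(Xbar) = Var(X)/n = 11/69
Chebyshev: P(|Xbar-mu| >= 4/7) <= Var(Xbar)/(4/7)^2 = (11/69)/(16/49) = 539/1104

539/1104


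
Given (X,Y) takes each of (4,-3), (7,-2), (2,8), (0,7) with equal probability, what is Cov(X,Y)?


E[X]=13/4, E[Y]=5/2, E[XY]=-5/2
Cov(X,Y) = E[XY] - E[X]E[Y] = -5/2 - 13/4*5/2 = -85/8

-85/8


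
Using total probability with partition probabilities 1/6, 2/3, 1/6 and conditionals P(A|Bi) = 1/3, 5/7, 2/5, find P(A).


P(A) = P(A|B1)P(B1) + P(A|B2)P(B2) + P(A|B3)P(B3)
= 1/3*1/6 + 5/7*2/3 + 2/5*1/6
= 1/18 + 10/21 + 1/15 = 377/630

377/630


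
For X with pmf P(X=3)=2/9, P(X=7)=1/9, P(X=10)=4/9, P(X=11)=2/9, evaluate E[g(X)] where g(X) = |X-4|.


E[|X-4|] = sum(g(x)*P(x))
= 1*2/9 + 3*1/9 + 6*4/9 + 7*2/9
= 43/9

43/9


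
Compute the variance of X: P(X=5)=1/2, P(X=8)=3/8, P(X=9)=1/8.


E[X] = 53/8, E[X^2] = 373/8
Var(X) = E[X^2] - (E[X])^2 = 373/8 - (53/8)^2 = 175/64

175/64


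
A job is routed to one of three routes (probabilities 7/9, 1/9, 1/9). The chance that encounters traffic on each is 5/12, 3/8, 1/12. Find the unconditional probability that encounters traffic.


P(A) = P(A|B1)P(B1) + P(A|B2)P(B2) + P(A|B3)P(B3)
= 5/12*7/9 + 3/8*1/9 + 1/12*1/9
= 35/108 + 1/24 + 1/108 = 3/8

3/8


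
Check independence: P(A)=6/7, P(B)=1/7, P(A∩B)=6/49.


P(A)*P(B) = 6/7*1/7 = 6/49
P(A∩B) = 6/49, which equals P(A)P(B), so independent

Yes, A and B are independent


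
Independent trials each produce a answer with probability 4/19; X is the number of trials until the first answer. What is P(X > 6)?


P(X > 6) = P(first 6 trials all fail) = (1-p)^6 = (15/19)^6 = 11390625/47045881

11390625/47045881


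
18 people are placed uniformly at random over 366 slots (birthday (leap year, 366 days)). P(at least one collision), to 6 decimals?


P(all different) = prod((366-i)/366 for i=0..17) = 0.653862
P(at least one match) = 1 - 0.653862 = 0.346138

0.346138


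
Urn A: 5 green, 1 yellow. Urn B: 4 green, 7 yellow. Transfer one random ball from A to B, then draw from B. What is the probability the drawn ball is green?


P(transfer green) = 5/6; P(transfer yellow) = 1/6
If green transferred: Urn II has 5 green of 12, so P(green|green moved) = 5/12
If yellow transferred: Urn II has 4 green of 12, so P(green|yellow moved) = 1/3
By total probability: P(green) = 5/6*5/12 + 1/6*1/3 = 29/72

29/72


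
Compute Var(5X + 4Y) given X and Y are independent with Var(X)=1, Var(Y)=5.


Independence => Cov(X,Y)=0
Var(5X + 4Y) = 5^2*Var(X) + 4^2*Var(Y)
= 25*1 + 16*5 = 105

105


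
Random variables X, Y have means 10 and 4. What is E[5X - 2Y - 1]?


E[5X - 2Y - 1] = 5*E[X] - 2*E[Y] - 1
= (5)*(10) + (-2)*(4) + (-1)
= 50 - 8 - 1 = 41

41


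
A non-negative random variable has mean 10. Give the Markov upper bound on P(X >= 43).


Markov: P(X >= a) <= E[X]/a
P(X >= 43) <= 10/43

10/43


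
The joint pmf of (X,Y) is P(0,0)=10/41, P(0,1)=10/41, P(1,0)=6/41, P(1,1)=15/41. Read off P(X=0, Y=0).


Read from table: P(X=0, Y=0) = 10/41

10/41


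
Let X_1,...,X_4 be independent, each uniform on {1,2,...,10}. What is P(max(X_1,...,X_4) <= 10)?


P(max <= 10) = P(all X_i <= 10) = (P(X_1 <= 10))^4
= (10/10)^4 = 1^4 = 1

1


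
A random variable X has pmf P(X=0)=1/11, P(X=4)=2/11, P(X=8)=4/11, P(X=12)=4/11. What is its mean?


E[X] = sum(x * P(x))
= 0*1/11 + 4*2/11 + 8*4/11 + 12*4/11
= 8

8


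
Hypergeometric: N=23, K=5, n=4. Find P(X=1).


P(X=1) = C(5,1)*C(18,3) / C(23,4)
= 5*816 / 8855
= 4080/8855 = 816/1771

816/1771


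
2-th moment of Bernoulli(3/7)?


For Bernoulli: X in {0,1}
E[X^2] = 0^2*(1-3/7) + 1^2*3/7 = 3/7

3/7


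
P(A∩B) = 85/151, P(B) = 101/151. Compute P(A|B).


P(A|B) = P(A∩B)/P(B) = (85/151)/(101/151) = 85/101

85/101


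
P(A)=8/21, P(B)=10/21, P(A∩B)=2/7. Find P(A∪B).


P(A∪B) = P(A) + P(B) - P(A∩B)
= 8/21 + 10/21 - 2/7 = 4/7

4/7


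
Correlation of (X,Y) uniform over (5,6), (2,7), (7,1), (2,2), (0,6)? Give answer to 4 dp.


Cov(X,Y) = -3.0800, Var(X) = 6.1600, Var(Y) = 5.8400
rho = Cov/(sqrt(VarX)*sqrt(VarY)) = -0.5135

-0.5135


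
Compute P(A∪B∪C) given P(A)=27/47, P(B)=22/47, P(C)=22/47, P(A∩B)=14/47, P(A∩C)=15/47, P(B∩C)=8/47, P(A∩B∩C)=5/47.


P(A∪B∪C) = P(A)+P(B)+P(C) - P(AB)-P(AC)-P(BC) + P(ABC)
= 27/47+22/47+22/47 - 14/47-15/47-8/47 + 5/47
= 39/47

39/47


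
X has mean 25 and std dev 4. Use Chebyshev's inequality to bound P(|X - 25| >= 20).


k = 20/4 = 5
Chebyshev: P(|X-mu| >= k*sigma) <= 1/k^2 = 1/5^2 = 1/25

1/25


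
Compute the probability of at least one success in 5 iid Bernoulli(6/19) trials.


P(at least one) = 1 - P(none)
P(none) = (1 - 6/19)^5 = (13/19)^5 = 371293/2476099
P(at least one) = 1 - 371293/2476099 = 2104806/2476099

2104806/2476099


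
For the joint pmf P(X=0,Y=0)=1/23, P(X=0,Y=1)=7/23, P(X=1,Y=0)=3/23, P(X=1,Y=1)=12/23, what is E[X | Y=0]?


P(Y=0) = 4/23
E[X|Y=0] = (0*1 + 1*3)/4 = 3/4

3/4


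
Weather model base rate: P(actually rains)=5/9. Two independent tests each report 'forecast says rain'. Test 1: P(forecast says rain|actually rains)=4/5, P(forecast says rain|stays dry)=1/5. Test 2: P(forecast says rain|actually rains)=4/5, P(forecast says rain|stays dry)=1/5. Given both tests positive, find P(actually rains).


After test 1: P(+) = 4/5*5/9 + 1/5*4/9 = 8/15
P(B|+) = (4/9)/(8/15) = 5/6
After test 2 (use post1 as new prior): P(+) = 4/5*5/6 + 1/5*1/6 = 7/10
P(B|+,+) = (2/3)/(7/10) = 20/21

20/21


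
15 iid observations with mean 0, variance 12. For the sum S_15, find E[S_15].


E[S_n] = n*E[X_1] = 15*0 = 0

0


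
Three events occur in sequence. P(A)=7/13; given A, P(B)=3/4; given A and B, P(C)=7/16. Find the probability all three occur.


P(A∩B∩C) = P(A) * P(B|A) * P(C|A∩B)
= 7/13 * 3/4 * 7/16
= 21/52 * 7/16 = 147/832

147/832


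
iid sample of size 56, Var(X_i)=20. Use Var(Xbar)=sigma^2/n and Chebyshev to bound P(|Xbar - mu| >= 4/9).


Var(Xbar) = Var(X)/n = 20/56
Chebyshev: P(|Xbar-mu| >= 4/9) <= Var(Xbar)/(4/9)^2 = (5/14)/(16/81) = 405/224
Bound exceeds 1, so trivial bound: 1

1


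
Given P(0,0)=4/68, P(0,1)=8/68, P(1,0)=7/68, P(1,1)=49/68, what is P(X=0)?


P(X=0) = P(0,0)+P(0,1) = 4/68 + 8/68 = 12/68 = 3/17

3/17


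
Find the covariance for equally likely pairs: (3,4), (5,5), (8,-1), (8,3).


E[X]=6, E[Y]=11/4, E[XY]=53/4
Cov(X,Y) = E[XY] - E[X]E[Y] = 53/4 - 6*11/4 = -13/4

-13/4


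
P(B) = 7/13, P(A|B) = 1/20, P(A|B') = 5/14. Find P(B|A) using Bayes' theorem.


P(A) = P(A|B)P(B) + P(A|B')P(B') = 1/20*7/13 + 5/14*6/13 = 349/1820
P(B|A) = P(A|B)P(B)/P(A) = (7/260)/(349/1820) = 49/349

49/349


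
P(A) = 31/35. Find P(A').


P(A') = 1 - P(A) = 1 - 31/35 = 4/35

4/35


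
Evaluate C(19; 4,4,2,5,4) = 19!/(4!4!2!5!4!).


19! = 121645100408832000
Denominator: 4!=24 * 4!=24 * 2!=2 * 5!=120 * 4!=24
Coefficient = 121645100408832000 / 3317760 = 36664828200

36664828200


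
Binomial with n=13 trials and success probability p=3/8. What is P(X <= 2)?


P(X<=2) = P(X=0) + P(X=1) + P(X=2)
= 1220703125/549755813888 + 9521484375/549755813888 + 17138671875/274877906944
= 22509765625/274877906944

22509765625/274877906944


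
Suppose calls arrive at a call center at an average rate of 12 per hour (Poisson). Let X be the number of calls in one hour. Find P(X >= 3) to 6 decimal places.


P(X>=3) = 1 - P(X<=2) = 1 - (e^(-12)*12^0/0! + e^(-12)*12^1/1! + e^(-12)*12^2/2!)
≈ 1 - (0.0000061442 + 0.0000737305 + 0.0004423833)
= 1 - 0.0005222580 = 0.9994777420
≈ 0.999478

0.999478


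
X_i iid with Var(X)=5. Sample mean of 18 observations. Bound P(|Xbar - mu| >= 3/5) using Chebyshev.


Var(Xbar) = Var(X)/n = 5/18
Chebyshev: P(|Xbar-mu| >= 3/5) <= Var(Xbar)/(3/5)^2 = (5/18)/(9/25) = 125/162

125/162


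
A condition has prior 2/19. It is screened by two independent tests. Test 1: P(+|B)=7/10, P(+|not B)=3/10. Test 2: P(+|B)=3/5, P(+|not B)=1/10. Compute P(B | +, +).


After test 1: P(+) = 7/10*2/19 + 3/10*17/19 = 13/38
P(B|+) = (7/95)/(13/38) = 14/65
After test 2 (use post1 as new prior): P(+) = 3/5*14/65 + 1/10*51/65 = 27/130
P(B|+,+) = (42/325)/(27/130) = 28/45

28/45


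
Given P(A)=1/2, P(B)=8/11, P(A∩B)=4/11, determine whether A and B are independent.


P(A)*P(B) = 1/2*8/11 = 4/11
P(A∩B) = 4/11, which equals P(A)P(B), so independent

Yes, A and B are independent


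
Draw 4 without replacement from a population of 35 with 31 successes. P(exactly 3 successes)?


P(X=3) = C(31,3)*C(4,1) / C(35,4)
= 4495*4 / 52360
= 17980/52360 = 899/2618

899/2618


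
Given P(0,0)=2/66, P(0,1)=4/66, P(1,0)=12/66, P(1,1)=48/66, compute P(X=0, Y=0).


Read from table: P(X=0, Y=0) = 2/66 = 1/33

1/33


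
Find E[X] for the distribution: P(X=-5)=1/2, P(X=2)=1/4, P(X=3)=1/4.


E[X] = sum(x * P(x))
= -5*1/2 + 2*1/4 + 3*1/4
= -5/4

-5/4


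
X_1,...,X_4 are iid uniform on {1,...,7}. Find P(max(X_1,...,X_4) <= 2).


P(max <= 2) = P(all X_i <= 2) = (P(X_1 <= 2))^4
= (2/7)^4 = 16/2401

16/2401


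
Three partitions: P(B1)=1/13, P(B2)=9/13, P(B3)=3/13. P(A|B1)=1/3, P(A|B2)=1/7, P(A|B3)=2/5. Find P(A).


P(A) = P(A|B1)P(B1) + P(A|B2)P(B2) + P(A|B3)P(B3)
= 1/3*1/13 + 1/7*9/13 + 2/5*3/13
= 1/39 + 9/91 + 6/65 = 296/1365

296/1365


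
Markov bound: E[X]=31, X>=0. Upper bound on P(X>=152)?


Markov: P(X >= a) <= E[X]/a
P(X >= 152) <= 31/152

31/152


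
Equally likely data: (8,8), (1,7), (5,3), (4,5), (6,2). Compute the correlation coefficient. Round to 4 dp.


Cov(X,Y) = -0.4000, Var(X) = 5.3600, Var(Y) = 5.2000
rho = Cov/(sqrt(VarX)*sqrt(VarY)) = -0.0758

-0.0758


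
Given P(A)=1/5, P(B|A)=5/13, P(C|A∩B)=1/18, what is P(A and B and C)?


P(A∩B∩C) = P(A) * P(B|A) * P(C|A∩B)
= 1/5 * 5/13 * 1/18
= 1/13 * 1/18 = 1/234

1/234


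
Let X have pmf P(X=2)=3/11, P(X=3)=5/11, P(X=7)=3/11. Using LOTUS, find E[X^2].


E[X^2] = sum(g(x)*P(x))
= 4*3/11 + 9*5/11 + 49*3/11
= 204/11

204/11


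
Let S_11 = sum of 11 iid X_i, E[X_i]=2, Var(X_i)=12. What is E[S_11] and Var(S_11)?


E[S_n] = n*mu = 11*2 = 22
Var(S_n) = n*sigma^2 = 11*12 = 132

E[S_11]=22, Var(S_11)=132


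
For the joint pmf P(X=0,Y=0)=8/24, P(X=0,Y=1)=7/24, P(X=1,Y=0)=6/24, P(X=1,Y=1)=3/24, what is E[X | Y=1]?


P(Y=1) = 10/24
E[X|Y=1] = (0*7 + 1*3)/10 = 3/10

3/10


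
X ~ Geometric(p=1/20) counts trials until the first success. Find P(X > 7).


P(X > 7) = P(first 7 trials all fail) = (1-p)^7 = (19/20)^7 = 893871739/1280000000

893871739/1280000000


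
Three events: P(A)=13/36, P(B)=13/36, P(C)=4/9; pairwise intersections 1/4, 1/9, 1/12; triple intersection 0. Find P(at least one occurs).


P(A∪B∪C) = P(A)+P(B)+P(C) - P(AB)-P(AC)-P(BC) + P(ABC)
= 13/36+13/36+4/9 - 1/4-1/9-1/12 + 0
= 13/18

13/18


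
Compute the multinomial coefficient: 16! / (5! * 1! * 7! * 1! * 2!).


16! = 20922789888000
Denominator: 5!=120 * 1!=1 * 7!=5040 * 1!=1 * 2!=2
Coefficient = 20922789888000 / 1209600 = 17297280

17297280


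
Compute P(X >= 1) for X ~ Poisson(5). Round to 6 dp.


P(X>=1) = 1 - P(X<=0) = 1 - (e^(-5)*5^0/0!)
≈ 1 - 0.0067379470 = 0.9932620530
≈ 0.993262

0.993262


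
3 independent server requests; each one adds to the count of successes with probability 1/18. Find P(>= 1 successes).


P(at least one) = 1 - P(none)
P(none) = (1 - 1/18)^3 = (17/18)^3 = 4913/5832
P(at least one) = 1 - 4913/5832 = 919/5832

919/5832


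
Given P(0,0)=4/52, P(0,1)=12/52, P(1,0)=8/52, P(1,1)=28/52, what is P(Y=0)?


P(Y=0) = P(0,0)+P(1,0) = 4/52 + 8/52 = 12/52 = 3/13

3/13


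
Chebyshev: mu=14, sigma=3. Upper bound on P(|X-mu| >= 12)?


k = 12/3 = 4
Chebyshev: P(|X-mu| >= k*sigma) <= 1/k^2 = 1/4^2 = 1/16

1/16


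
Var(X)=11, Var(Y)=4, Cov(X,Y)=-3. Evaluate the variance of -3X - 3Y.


Var(-3X - 3Y) = (-3)^2*Var(X) + (-3)^2*Var(Y) + 2*(-3)*(-3)*Cov(X,Y)
= 9*11 + 9*4 + 18*(-3)
= 99 + 36 - 54 = 81

81


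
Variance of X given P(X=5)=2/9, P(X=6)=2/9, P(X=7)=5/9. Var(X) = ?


E[X] = 19/3, E[X^2] = 367/9
Var(X) = E[X^2] - (E[X])^2 = 367/9 - (19/3)^2 = 2/3

2/3


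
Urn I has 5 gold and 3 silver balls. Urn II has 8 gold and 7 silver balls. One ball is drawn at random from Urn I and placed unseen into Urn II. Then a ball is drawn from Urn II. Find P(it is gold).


P(transfer gold) = 5/8; P(transfer silver) = 3/8
If gold transferred: Urn II has 9 gold of 16, so P(gold|gold moved) = 9/16
If silver transferred: Urn II has 8 gold of 16, so P(gold|silver moved) = 1/2
By total probability: P(gold) = 5/8*9/16 + 3/8*1/2 = 69/128

69/128


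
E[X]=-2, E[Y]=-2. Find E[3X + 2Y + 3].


E[3X + 2Y + 3] = 3*E[X] + 2*E[Y] + 3
= (3)*(-2) + (2)*(-2) + (3)
= -6 - 4 + 3 = -7

-7


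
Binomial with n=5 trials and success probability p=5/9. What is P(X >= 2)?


P(X>=2) = P(X=2) + P(X=3) + P(X=4) + P(X=5)
= 16000/59049 + 20000/59049 + 12500/59049 + 3125/59049
= 51625/59049

51625/59049


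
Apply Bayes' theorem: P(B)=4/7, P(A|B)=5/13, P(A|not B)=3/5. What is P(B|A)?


P(A) = P(A|B)P(B) + P(A|B')P(B') = 5/13*4/7 + 3/5*3/7 = 31/65
P(B|A) = P(A|B)P(B)/P(A) = (20/91)/(31/65) = 100/217

100/217


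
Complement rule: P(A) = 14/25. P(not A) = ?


P(A') = 1 - P(A) = 1 - 14/25 = 11/25

11/25


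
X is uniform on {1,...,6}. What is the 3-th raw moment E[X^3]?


E[X^3] = (1/6) * sum(x^3 for x=1..6)
= 441/6 = 147/2

147/2


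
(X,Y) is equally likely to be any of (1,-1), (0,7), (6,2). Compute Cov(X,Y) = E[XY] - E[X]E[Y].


E[X]=7/3, E[Y]=8/3, E[XY]=11/3
Cov(X,Y) = E[XY] - E[X]E[Y] = 11/3 - 7/3*8/3 = -23/9

-23/9


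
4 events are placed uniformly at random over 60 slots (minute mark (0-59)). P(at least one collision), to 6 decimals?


P(all different) = prod((60-i)/60 for i=0..3) = 0.903028
P(at least one match) = 1 - 0.903028 = 0.096972

0.096972


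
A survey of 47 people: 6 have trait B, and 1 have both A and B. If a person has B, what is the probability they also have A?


P(A|B) = P(A∩B)/P(B) = (1/47)/(6/47) = 1/6

1/6


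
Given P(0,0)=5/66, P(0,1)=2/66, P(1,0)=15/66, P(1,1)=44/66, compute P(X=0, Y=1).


Read from table: P(X=0, Y=1) = 2/66 = 1/33

1/33


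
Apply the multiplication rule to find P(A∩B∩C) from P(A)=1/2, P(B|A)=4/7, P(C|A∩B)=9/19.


P(A∩B∩C) = P(A) * P(B|A) * P(C|A∩B)
= 1/2 * 4/7 * 9/19
= 2/7 * 9/19 = 18/133

18/133


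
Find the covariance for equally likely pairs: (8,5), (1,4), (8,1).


E[X]=17/3, E[Y]=10/3, E[XY]=52/3
Cov(X,Y) = E[XY] - E[X]E[Y] = 52/3 - 17/3*10/3 = -14/9

-14/9


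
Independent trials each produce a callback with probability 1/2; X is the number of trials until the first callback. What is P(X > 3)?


P(X > 3) = P(first 3 trials all fail) = (1-p)^3 = (1/2)^3 = 1/8

1/8


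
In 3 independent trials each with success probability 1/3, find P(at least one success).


P(at least one) = 1 - P(none)
P(none) = (1 - 1/3)^3 = (2/3)^3 = 8/27
P(at least one) = 1 - 8/27 = 19/27

19/27


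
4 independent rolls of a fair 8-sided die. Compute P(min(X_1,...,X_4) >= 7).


P(min >= 7) = P(all X_i >= 7) = (P(X_1 >= 7))^4
= (2/8)^4 = (1/4)^4 = 1/256

1/256


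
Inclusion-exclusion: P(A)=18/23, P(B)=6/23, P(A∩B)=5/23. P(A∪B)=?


P(A∪B) = P(A) + P(B) - P(A∩B)
= 18/23 + 6/23 - 5/23 = 19/23

19/23


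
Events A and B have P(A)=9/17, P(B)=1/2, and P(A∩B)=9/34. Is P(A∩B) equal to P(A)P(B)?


P(A)*P(B) = 9/17*1/2 = 9/34
P(A∩B) = 9/34, which equals P(A)P(B), so independent

Yes, A and B are independent


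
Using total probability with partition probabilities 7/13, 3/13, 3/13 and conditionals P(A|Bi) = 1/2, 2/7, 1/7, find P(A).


P(A) = P(A|B1)P(B1) + P(A|B2)P(B2) + P(A|B3)P(B3)
= 1/2*7/13 + 2/7*3/13 + 1/7*3/13
= 7/26 + 6/91 + 3/91 = 67/182

67/182


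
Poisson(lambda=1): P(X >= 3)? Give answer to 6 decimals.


P(X>=3) = 1 - P(X<=2) = 1 - (e^(-1)*1^0/0! + e^(-1)*1^1/1! + e^(-1)*1^2/2!)
≈ 1 - (0.3678794412 + 0.3678794412 + 0.1839397206)
= 1 - 0.9196986030 = 0.0803013970
≈ 0.080301

0.080301


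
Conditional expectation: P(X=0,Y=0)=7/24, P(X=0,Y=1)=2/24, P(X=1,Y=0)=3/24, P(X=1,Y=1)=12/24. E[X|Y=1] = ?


P(Y=1) = 14/24
E[X|Y=1] = (0*2 + 1*12)/14 = 12/14 = 6/7

6/7


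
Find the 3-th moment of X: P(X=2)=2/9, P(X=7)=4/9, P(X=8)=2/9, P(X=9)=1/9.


E[X^3] = sum(x^3 * P(x))
= 8*2/9 + 343*4/9 + 512*2/9 + 729*1/9
= 349

349


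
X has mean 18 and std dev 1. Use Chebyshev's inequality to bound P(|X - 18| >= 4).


k = 4/1 = 4
Chebyshev: P(|X-mu| >= k*sigma) <= 1/k^2 = 1/4^2 = 1/16

1/16


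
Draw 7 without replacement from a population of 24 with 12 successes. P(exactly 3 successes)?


P(X=3) = C(12,3)*C(12,4) / C(24,7)
= 220*495 / 346104
= 108900/346104 = 275/874

275/874


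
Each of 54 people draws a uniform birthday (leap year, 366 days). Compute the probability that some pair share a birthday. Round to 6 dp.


P(all different) = prod((366-i)/366 for i=0..53) = 0.016316
P(at least one match) = 1 - 0.016316 = 0.983684

0.983684


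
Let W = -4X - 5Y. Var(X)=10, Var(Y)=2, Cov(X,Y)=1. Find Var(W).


Var(-4X - 5Y) = (-4)^2*Var(X) + (-5)^2*Var(Y) + 2*(-4)*(-5)*Cov(X,Y)
= 16*10 + 25*2 + 40*1
= 160 + 50 + 40 = 250

250


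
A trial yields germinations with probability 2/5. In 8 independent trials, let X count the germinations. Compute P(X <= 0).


P(X<=0) = P(X=0)
= 6561/390625
= 6561/390625

6561/390625


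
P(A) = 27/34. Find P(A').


P(A') = 1 - P(A) = 1 - 27/34 = 7/34

7/34


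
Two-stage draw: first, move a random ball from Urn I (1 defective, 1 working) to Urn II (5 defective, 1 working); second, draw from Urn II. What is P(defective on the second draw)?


P(transfer defective) = 1/2; P(transfer working) = 1/2
If defective transferred: Urn II has 6 defective of 7, so P(defective|defective moved) = 6/7
If working transferred: Urn II has 5 defective of 7, so P(defective|working moved) = 5/7
By total probability: P(defective) = 1/2*6/7 + 1/2*5/7 = 11/14

11/14


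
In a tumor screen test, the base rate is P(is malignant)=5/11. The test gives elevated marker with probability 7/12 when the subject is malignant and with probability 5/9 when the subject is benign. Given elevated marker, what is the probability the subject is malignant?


P(A) = P(A|B)P(B) + P(A|B')P(B') = 7/12*5/11 + 5/9*6/11 = 25/44
P(B|A) = P(A|B)P(B)/P(A) = (35/132)/(25/44) = 7/15

7/15


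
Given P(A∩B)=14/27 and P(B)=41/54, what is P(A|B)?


P(A|B) = P(A∩B)/P(B) = (28/54)/(41/54) = 28/41

28/41


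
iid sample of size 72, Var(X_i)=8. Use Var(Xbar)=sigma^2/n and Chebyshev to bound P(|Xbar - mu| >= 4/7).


Var(Xbar) = Var(X)/n = 8/72
Chebyshev: P(|Xbar-mu| >= 4/7) <= Var(Xbar)/(4/7)^2 = (1/9)/(16/49) = 49/144

49/144


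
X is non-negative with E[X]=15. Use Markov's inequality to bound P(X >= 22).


Markov: P(X >= a) <= E[X]/a
P(X >= 22) <= 15/22

15/22


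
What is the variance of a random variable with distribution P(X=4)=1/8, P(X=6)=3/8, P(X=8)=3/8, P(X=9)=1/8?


E[X] = 55/8, E[X^2] = 397/8
Var(X) = E[X^2] - (E[X])^2 = 397/8 - (55/8)^2 = 151/64

151/64


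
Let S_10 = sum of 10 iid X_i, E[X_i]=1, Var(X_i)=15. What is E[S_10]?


E[S_n] = n*E[X_1] = 10*1 = 10

10


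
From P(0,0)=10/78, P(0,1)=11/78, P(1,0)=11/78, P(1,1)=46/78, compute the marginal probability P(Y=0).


P(Y=0) = P(0,0)+P(1,0) = 10/78 + 11/78 = 21/78 = 7/26

7/26


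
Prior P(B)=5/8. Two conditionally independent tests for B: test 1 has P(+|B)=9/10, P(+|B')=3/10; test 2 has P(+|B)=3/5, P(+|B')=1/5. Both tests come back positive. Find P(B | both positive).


After test 1: P(+) = 9/10*5/8 + 3/10*3/8 = 27/40
P(B|+) = (9/16)/(27/40) = 5/6
After test 2 (use post1 as new prior): P(+) = 3/5*5/6 + 1/5*1/6 = 8/15
P(B|+,+) = (1/2)/(8/15) = 15/16

15/16


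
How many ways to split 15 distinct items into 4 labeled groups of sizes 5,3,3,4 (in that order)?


15! = 1307674368000
Denominator: 5!=120 * 3!=6 * 3!=6 * 4!=24
Coefficient = 1307674368000 / 103680 = 12612600

12612600


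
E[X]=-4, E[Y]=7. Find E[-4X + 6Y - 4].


E[-4X + 6Y - 4] = -4*E[X] + 6*E[Y] - 4
= (-4)*(-4) + (6)*(7) + (-4)
= 16 + 42 - 4 = 54

54


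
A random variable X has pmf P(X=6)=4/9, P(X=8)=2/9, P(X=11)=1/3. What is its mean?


E[X] = sum(x * P(x))
= 6*4/9 + 8*2/9 + 11*1/3
= 73/9

73/9


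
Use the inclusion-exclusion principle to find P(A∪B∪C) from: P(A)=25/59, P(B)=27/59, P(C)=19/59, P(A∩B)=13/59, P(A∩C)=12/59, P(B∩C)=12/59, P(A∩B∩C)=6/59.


P(A∪B∪C) = P(A)+P(B)+P(C) - P(AB)-P(AC)-P(BC) + P(ABC)
= 25/59+27/59+19/59 - 13/59-12/59-12/59 + 6/59
= 40/59

40/59


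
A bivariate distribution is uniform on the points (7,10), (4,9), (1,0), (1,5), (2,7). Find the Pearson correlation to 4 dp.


Cov(X,Y) = 6.4000, Var(X) = 5.2000, Var(Y) = 12.5600
rho = Cov/(sqrt(VarX)*sqrt(VarY)) = 0.7919

0.7919


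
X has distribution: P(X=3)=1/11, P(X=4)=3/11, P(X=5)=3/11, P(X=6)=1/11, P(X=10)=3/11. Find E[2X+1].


E[2X+1] = sum(g(x)*P(x))
= 7*1/11 + 9*3/11 + 11*3/11 + 13*1/11 + 21*3/11
= 13

13


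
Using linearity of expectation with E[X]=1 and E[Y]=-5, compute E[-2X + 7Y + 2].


E[-2X + 7Y + 2] = -2*E[X] + 7*E[Y] + 2
= (-2)*(1) + (7)*(-5) + (2)
= -2 - 35 + 2 = -35

-35


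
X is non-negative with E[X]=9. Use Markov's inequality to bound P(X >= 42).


Markov: P(X >= a) <= E[X]/a
P(X >= 42) <= 9/42 = 3/14

3/14


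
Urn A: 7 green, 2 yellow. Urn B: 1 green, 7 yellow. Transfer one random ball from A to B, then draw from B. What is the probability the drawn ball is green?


P(transfer green) = 7/9; P(transfer yellow) = 2/9
If green transferred: Urn II has 2 green of 9, so P(green|green moved) = 2/9
If yellow transferred: Urn II has 1 green of 9, so P(green|yellow moved) = 1/9
By total probability: P(green) = 7/9*2/9 + 2/9*1/9 = 16/81

16/81


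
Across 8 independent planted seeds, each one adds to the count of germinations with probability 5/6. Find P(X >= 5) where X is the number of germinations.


P(X>=5) = P(X=5) + P(X=6) + P(X=7) + P(X=8)
= 21875/209952 + 109375/419904 + 78125/209952 + 390625/1679616
= 1628125/1679616

1628125/1679616


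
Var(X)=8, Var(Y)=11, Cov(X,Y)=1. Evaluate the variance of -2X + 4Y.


Var(-2X + 4Y) = (-2)^2*Var(X) + 4^2*Var(Y) + 2*(-2)*4*Cov(X,Y)
= 4*8 + 16*11 - 16*1
= 32 + 176 - 16 = 192

192


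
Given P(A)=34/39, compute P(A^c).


P(A') = 1 - P(A) = 1 - 34/39 = 5/39

5/39


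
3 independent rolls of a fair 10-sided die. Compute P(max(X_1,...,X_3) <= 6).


P(max <= 6) = P(all X_i <= 6) = (P(X_1 <= 6))^3
= (6/10)^3 = (3/5)^3 = 27/125

27/125


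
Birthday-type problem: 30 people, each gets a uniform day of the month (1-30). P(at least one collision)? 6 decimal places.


P(all different) = prod((30-i)/30 for i=0..29) = 0.000000
P(at least one match) = 1 - 0.000000 = 1.000000

1.000000


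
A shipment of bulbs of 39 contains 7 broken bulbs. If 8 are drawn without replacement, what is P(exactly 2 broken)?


P(X=2) = C(7,2)*C(32,6) / C(39,8)
= 21*906192 / 61523748
= 19030032/61523748 = 528612/1708993

528612/1708993


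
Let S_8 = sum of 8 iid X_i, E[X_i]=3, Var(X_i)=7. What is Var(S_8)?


By independence, Var(S_n) = n*Var(X_1) = 8*7 = 56

56


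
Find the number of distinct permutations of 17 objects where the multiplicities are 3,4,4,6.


17! = 355687428096000
Denominator: 3!=6 * 4!=24 * 4!=24 * 6!=720
Coefficient = 355687428096000 / 2488320 = 142942800

142942800


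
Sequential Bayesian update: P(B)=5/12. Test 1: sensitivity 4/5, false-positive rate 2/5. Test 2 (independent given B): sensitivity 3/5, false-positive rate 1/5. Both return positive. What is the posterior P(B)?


After test 1: P(+) = 4/5*5/12 + 2/5*7/12 = 17/30
P(B|+) = (1/3)/(17/30) = 10/17
After test 2 (use post1 as new prior): P(+) = 3/5*10/17 + 1/5*7/17 = 37/85
P(B|+,+) = (6/17)/(37/85) = 30/37

30/37


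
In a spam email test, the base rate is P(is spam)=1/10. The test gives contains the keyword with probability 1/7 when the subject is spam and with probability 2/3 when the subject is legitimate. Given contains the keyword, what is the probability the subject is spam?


P(A) = P(A|B)P(B) + P(A|B')P(B') = 1/7*1/10 + 2/3*9/10 = 43/70
P(B|A) = P(A|B)P(B)/P(A) = (1/70)/(43/70) = 1/43

1/43


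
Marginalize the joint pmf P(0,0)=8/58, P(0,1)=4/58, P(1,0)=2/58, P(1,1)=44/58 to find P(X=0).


P(X=0) = P(0,0)+P(0,1) = 8/58 + 4/58 = 12/58 = 6/29

6/29


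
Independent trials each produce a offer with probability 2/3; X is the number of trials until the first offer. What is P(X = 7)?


P(X=7) = (1-p)^6 * p = (1/3)^6 * 2/3
= 1/729 * 2/3 = 2/2187

2/2187


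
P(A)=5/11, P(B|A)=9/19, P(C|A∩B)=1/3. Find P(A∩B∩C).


P(A∩B∩C) = P(A) * P(B|A) * P(C|A∩B)
= 5/11 * 9/19 * 1/3
= 45/209 * 1/3 = 15/209

15/209


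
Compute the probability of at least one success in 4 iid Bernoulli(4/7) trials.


P(at least one) = 1 - P(none)
P(none) = (1 - 4/7)^4 = (3/7)^4 = 81/2401
P(at least one) = 1 - 81/2401 = 2320/2401

2320/2401


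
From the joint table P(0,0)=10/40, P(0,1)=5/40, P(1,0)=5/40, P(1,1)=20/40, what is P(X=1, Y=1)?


Read from table: P(X=1, Y=1) = 20/40 = 1/2

1/2


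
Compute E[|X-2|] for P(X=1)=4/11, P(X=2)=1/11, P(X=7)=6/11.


E[|X-2|] = sum(g(x)*P(x))
= 1*4/11 + 0*1/11 + 5*6/11
= 34/11

34/11


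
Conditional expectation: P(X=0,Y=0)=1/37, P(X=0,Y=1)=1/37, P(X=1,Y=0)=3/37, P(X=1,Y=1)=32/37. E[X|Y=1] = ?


P(Y=1) = 33/37
E[X|Y=1] = (0*1 + 1*32)/33 = 32/33

32/33


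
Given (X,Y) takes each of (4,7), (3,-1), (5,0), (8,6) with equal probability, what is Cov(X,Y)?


E[X]=5, E[Y]=3, E[XY]=73/4
Cov(X,Y) = E[XY] - E[X]E[Y] = 73/4 - 5*3 = 13/4

13/4


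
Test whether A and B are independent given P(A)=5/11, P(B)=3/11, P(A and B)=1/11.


P(A)*P(B) = 5/11*3/11 = 15/121
P(A∩B) = 1/11 != 15/121, so not independent

No, A and B are not independent


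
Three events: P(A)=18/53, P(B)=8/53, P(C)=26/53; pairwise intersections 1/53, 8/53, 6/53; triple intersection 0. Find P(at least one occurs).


P(A∪B∪C) = P(A)+P(B)+P(C) - P(AB)-P(AC)-P(BC) + P(ABC)
= 18/53+8/53+26/53 - 1/53-8/53-6/53 + 0
= 37/53

37/53


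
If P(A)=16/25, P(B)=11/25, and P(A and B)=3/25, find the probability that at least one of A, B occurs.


P(A∪B) = P(A) + P(B) - P(A∩B)
= 16/25 + 11/25 - 3/25 = 24/25

24/25


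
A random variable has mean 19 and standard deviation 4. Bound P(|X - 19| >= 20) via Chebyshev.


k = 20/4 = 5
Chebyshev: P(|X-mu| >= k*sigma) <= 1/k^2 = 1/5^2 = 1/25

1/25


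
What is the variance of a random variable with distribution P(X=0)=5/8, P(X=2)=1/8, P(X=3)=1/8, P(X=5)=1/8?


E[X] = 5/4, E[X^2] = 19/4
Var(X) = E[X^2] - (E[X])^2 = 19/4 - (5/4)^2 = 51/16

51/16


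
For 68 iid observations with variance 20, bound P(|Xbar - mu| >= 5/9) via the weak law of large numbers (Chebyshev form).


Var(Xbar) = Var(X)/n = 20/68
Chebyshev: P(|Xbar-mu| >= 5/9) <= Var(Xbar)/(5/9)^2 = (5/17)/(25/81) = 81/85

81/85


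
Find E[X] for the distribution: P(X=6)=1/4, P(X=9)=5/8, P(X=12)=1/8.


E[X] = sum(x * P(x))
= 6*1/4 + 9*5/8 + 12*1/8
= 69/8

69/8


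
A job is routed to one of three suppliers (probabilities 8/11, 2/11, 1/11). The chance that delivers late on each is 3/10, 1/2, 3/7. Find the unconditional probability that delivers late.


P(A) = P(A|B1)P(B1) + P(A|B2)P(B2) + P(A|B3)P(B3)
= 3/10*8/11 + 1/2*2/11 + 3/7*1/11
= 12/55 + 1/11 + 3/77 = 134/385

134/385


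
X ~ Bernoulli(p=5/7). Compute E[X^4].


For Bernoulli: X in {0,1}
E[X^4] = 0^4*(1-5/7) + 1^4*5/7 = 5/7

5/7


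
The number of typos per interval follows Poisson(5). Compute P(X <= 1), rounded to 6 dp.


P(X<=1) = e^(-5)*5^0/0! + e^(-5)*5^1/1!
≈ 0.0067379470 + 0.0336897350
= 0.0404276820
≈ 0.040428

0.040428


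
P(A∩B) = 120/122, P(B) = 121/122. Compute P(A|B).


P(A|B) = P(A∩B)/P(B) = (120/122)/(121/122) = 120/121

120/121


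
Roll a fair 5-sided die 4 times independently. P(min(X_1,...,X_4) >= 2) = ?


P(min >= 2) = P(all X_i >= 2) = (P(X_1 >= 2))^4
= (4/5)^4 = 256/625

256/625


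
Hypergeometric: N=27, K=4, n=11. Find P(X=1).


P(X=1) = C(4,1)*C(23,10) / C(27,11)
= 4*1144066 / 13037895
= 4576264/13037895 = 616/1755

616/1755


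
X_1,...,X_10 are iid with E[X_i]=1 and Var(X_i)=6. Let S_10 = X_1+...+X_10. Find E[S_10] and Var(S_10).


E[S_n] = n*mu = 10*1 = 10
Var(S_n) = n*sigma^2 = 10*6 = 60

E[S_10]=10, Var(S_10)=60


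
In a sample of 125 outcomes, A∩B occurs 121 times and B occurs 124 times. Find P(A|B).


P(A|B) = P(A∩B)/P(B) = (121/125)/(124/125) = 121/124

121/124


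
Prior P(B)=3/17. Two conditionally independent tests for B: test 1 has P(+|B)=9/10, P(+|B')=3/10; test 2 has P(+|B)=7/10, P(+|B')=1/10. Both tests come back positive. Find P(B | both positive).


After test 1: P(+) = 9/10*3/17 + 3/10*14/17 = 69/170
P(B|+) = (27/170)/(69/170) = 9/23
After test 2 (use post1 as new prior): P(+) = 7/10*9/23 + 1/10*14/23 = 77/230
P(B|+,+) = (63/230)/(77/230) = 9/11

9/11


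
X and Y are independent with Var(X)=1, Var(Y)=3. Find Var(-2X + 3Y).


Independence => Cov(X,Y)=0
Var(-2X + 3Y) = (-2)^2*Var(X) + 3^2*Var(Y)
= 4*1 + 9*3 = 31

31


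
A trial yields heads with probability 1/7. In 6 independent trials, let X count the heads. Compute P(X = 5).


P(X=5) = C(6,5) * p^5 * (1-p)^1
= 6 * 1/16807 * 6/7
= 36/117649

36/117649


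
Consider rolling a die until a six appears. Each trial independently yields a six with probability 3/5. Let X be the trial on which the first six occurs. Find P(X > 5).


P(X > 5) = P(first 5 trials all fail) = (1-p)^5 = (2/5)^5 = 32/3125

32/3125


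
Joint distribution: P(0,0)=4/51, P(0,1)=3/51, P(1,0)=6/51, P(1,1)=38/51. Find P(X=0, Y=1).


Read from table: P(X=0, Y=1) = 3/51 = 1/17

1/17


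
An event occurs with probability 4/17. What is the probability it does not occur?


P(A') = 1 - P(A) = 1 - 4/17 = 13/17

13/17


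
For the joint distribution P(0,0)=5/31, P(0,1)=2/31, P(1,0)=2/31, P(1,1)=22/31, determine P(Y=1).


P(Y=1) = P(0,1)+P(1,1) = 2/31 + 22/31 = 24/31

24/31


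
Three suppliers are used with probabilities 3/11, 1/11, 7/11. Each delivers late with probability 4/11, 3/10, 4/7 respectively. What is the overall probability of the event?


P(A) = P(A|B1)P(B1) + P(A|B2)P(B2) + P(A|B3)P(B3)
= 4/11*3/11 + 3/10*1/11 + 4/7*7/11
= 12/121 + 3/110 + 4/11 = 593/1210

593/1210


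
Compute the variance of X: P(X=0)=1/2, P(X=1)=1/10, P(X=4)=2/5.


E[X] = 17/10, E[X^2] = 13/2
Var(X) = E[X^2] - (E[X])^2 = 13/2 - (17/10)^2 = 361/100

361/100


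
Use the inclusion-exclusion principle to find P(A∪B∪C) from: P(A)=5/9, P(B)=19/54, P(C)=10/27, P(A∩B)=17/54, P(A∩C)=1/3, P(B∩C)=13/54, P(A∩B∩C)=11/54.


P(A∪B∪C) = P(A)+P(B)+P(C) - P(AB)-P(AC)-P(BC) + P(ABC)
= 5/9+19/54+10/27 - 17/54-1/3-13/54 + 11/54
= 16/27

16/27


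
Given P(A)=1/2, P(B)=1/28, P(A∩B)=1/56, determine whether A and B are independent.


P(A)*P(B) = 1/2*1/28 = 1/56
P(A∩B) = 1/56, which equals P(A)P(B), so independent

Yes, A and B are independent


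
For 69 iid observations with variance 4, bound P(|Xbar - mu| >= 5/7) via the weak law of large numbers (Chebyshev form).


Var(Xbar) = Var(X)/n = 4/69
Chebyshev: P(|Xbar-mu| >= 5/7) <= Var(Xbar)/(5/7)^2 = (4/69)/(25/49) = 196/1725

196/1725


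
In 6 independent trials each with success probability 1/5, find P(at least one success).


P(at least one) = 1 - P(none)
P(none) = (1 - 1/5)^6 = (4/5)^6 = 4096/15625
P(at least one) = 1 - 4096/15625 = 11529/15625

11529/15625


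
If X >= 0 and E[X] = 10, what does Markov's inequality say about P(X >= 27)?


Markov: P(X >= a) <= E[X]/a
P(X >= 27) <= 10/27

10/27


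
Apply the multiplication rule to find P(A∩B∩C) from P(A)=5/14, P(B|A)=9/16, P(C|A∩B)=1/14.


P(A∩B∩C) = P(A) * P(B|A) * P(C|A∩B)
= 5/14 * 9/16 * 1/14
= 45/224 * 1/14 = 45/3136

45/3136


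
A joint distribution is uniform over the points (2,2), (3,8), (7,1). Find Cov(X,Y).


E[X]=4, E[Y]=11/3, E[XY]=35/3
Cov(X,Y) = E[XY] - E[X]E[Y] = 35/3 - 4*11/3 = -3

-3


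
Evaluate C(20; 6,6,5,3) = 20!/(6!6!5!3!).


20! = 2432902008176640000
Denominator: 6!=720 * 6!=720 * 5!=120 * 3!=6
Coefficient = 2432902008176640000 / 373248000 = 6518191680

6518191680
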